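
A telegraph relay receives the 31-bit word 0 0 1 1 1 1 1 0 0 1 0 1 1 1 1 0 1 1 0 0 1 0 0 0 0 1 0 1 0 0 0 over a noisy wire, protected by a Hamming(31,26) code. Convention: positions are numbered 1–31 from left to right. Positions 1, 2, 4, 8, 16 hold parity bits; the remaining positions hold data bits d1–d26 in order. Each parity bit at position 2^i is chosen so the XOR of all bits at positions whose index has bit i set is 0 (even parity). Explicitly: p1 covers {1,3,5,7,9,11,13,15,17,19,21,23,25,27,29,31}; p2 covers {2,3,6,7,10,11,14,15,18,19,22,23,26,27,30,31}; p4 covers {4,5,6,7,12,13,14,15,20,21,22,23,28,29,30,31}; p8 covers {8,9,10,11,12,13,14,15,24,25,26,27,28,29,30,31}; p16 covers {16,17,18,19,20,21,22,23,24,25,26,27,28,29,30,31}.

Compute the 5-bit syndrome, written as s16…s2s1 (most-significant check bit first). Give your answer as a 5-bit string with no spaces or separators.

11001

s1 (pos 1,3,5,7,9,11,13,15,17,19,21,23,25,27,29,31): 0⊕1⊕1⊕1⊕0⊕0⊕1⊕1⊕1⊕0⊕1⊕0⊕0⊕0⊕0⊕0 = 1
s2 (pos 2,3,6,7,10,11,14,15,18,19,22,23,26,27,30,31): 0⊕1⊕1⊕1⊕1⊕0⊕1⊕1⊕1⊕0⊕0⊕0⊕1⊕0⊕0⊕0 = 0
s4 (pos 4,5,6,7,12,13,14,15,20,21,22,23,28,29,30,31): 1⊕1⊕1⊕1⊕1⊕1⊕1⊕1⊕0⊕1⊕0⊕0⊕1⊕0⊕0⊕0 = 0
s8 (pos 8,9,10,11,12,13,14,15,24,25,26,27,28,29,30,31): 0⊕0⊕1⊕0⊕1⊕1⊕1⊕1⊕0⊕0⊕1⊕0⊕1⊕0⊕0⊕0 = 1
s16 (pos 16,17,18,19,20,21,22,23,24,25,26,27,28,29,30,31): 0⊕1⊕1⊕0⊕0⊕1⊕0⊕0⊕0⊕0⊕1⊕0⊕1⊕0⊕0⊕0 = 1
Syndrome s16…s1 = 11001 → error at position 25.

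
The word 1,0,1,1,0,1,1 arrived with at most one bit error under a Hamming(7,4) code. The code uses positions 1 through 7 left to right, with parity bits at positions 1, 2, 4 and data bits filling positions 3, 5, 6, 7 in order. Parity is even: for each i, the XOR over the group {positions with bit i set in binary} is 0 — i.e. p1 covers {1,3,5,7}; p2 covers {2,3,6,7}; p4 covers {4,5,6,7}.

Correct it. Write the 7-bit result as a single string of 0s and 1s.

1011010

s1 (pos 1,3,5,7): 1⊕1⊕0⊕1 = 1
s2 (pos 2,3,6,7): 0⊕1⊕1⊕1 = 1
s4 (pos 4,5,6,7): 1⊕0⊕1⊕1 = 1
Syndrome s4…s1 = 111 → error at position 7.
Flip position 7: 1011011 → 1011010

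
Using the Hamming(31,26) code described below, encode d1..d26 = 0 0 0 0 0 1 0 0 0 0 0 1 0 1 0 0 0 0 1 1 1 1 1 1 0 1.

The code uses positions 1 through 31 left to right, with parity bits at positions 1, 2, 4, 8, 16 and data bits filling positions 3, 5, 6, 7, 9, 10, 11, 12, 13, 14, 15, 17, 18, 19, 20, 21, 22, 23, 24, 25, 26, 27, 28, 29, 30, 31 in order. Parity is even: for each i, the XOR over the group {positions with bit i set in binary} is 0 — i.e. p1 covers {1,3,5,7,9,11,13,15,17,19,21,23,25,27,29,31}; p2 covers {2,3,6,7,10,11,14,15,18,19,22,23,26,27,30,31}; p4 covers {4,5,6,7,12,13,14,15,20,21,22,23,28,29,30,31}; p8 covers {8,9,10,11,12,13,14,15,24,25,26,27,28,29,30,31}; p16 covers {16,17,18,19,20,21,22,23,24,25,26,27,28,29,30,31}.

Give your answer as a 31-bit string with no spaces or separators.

Place data at non-parity positions: p1 p2 0 p4 0 0 0 p8 0 1 0 0 0 0 0 p16 1 0 1 0 0 0 0 1 1 1 1 1 1 0 1
p1 (pos 1,3,5,7,9,11,13,15,17,19,21,23,25,27,29,31): XOR of data positions = 0⊕0⊕0⊕0⊕0⊕0⊕0⊕1⊕1⊕0⊕0⊕1⊕1⊕1⊕1 = 0
p2 (pos 2,3,6,7,10,11,14,15,18,19,22,23,26,27,30,31): XOR of data positions = 0⊕0⊕0⊕1⊕0⊕0⊕0⊕0⊕1⊕0⊕0⊕1⊕1⊕0⊕1 = 1
p4 (pos 4,5,6,7,12,13,14,15,20,21,22,23,28,29,30,31): XOR of data positions = 0⊕0⊕0⊕0⊕0⊕0⊕0⊕0⊕0⊕0⊕0⊕1⊕1⊕0⊕1 = 1
p8 (pos 8,9,10,11,12,13,14,15,24,25,26,27,28,29,30,31): XOR of data positions = 0⊕1⊕0⊕0⊕0⊕0⊕0⊕1⊕1⊕1⊕1⊕1⊕1⊕0⊕1 = 0
p16 (pos 16,17,18,19,20,21,22,23,24,25,26,27,28,29,30,31): XOR of data positions = 1⊕0⊕1⊕0⊕0⊕0⊕0⊕1⊕1⊕1⊕1⊕1⊕1⊕0⊕1 = 1
Codeword: 0101000001000001101000011111101

0101000001000001101000011111101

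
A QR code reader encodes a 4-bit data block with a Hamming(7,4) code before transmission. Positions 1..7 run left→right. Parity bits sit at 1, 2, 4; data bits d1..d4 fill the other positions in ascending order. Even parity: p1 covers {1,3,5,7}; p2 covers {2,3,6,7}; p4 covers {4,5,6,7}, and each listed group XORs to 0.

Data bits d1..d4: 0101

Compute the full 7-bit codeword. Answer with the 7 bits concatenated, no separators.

0100101

Place data at non-parity positions: p1 p2 0 p4 1 0 1
p1 (pos 1,3,5,7): XOR of data positions = 0⊕1⊕1 = 0
p2 (pos 2,3,6,7): XOR of data positions = 0⊕0⊕1 = 1
p4 (pos 4,5,6,7): XOR of data positions = 1⊕0⊕1 = 0
Codeword: 0100101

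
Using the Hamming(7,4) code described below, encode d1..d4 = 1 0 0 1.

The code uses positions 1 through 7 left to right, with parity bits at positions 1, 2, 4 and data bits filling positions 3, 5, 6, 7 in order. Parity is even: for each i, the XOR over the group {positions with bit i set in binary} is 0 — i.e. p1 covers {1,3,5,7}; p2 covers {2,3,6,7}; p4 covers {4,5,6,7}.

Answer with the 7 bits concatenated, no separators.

0011001

Place data at non-parity positions: p1 p2 1 p4 0 0 1
p1 (pos 1,3,5,7): XOR of data positions = 1⊕0⊕1 = 0
p2 (pos 2,3,6,7): XOR of data positions = 1⊕0⊕1 = 0
p4 (pos 4,5,6,7): XOR of data positions = 0⊕0⊕1 = 1
Codeword: 0011001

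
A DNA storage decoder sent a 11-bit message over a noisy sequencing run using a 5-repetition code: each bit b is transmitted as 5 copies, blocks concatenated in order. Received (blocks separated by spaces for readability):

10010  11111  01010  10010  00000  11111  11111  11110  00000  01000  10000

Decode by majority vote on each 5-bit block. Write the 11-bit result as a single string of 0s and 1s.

01000111000

Block 1 (10010): 2 ones → 0
Block 2 (11111): 5 ones → 1
Block 3 (01010): 2 ones → 0
Block 4 (10010): 2 ones → 0
Block 5 (00000): 0 ones → 0
Block 6 (11111): 5 ones → 1
Block 7 (11111): 5 ones → 1
Block 8 (11110): 4 ones → 1
Block 9 (00000): 0 ones → 0
Block 10 (01000): 1 one → 0
Block 11 (10000): 1 one → 0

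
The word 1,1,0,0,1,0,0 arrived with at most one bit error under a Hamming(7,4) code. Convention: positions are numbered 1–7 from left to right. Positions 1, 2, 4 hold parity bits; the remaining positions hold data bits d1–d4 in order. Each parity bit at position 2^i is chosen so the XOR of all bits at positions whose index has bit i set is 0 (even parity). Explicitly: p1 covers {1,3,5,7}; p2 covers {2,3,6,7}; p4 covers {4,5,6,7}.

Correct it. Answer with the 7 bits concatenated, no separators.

s1 (pos 1,3,5,7): 1⊕0⊕1⊕0 = 0
s2 (pos 2,3,6,7): 1⊕0⊕0⊕0 = 1
s4 (pos 4,5,6,7): 0⊕1⊕0⊕0 = 1
Syndrome s4…s1 = 110 → error at position 6.
Flip position 6: 1100100 → 1100110

1100110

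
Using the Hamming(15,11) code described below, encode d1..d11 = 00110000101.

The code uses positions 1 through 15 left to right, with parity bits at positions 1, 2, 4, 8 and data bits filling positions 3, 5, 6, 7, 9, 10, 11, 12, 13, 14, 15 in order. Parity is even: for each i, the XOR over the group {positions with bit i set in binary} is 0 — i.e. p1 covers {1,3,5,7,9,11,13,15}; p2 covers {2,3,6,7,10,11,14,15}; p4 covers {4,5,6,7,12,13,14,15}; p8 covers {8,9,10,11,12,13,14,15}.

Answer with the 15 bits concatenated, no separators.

Place data at non-parity positions: p1 p2 0 p4 0 1 1 p8 0 0 0 0 1 0 1
p1 (pos 1,3,5,7,9,11,13,15): XOR of data positions = 0⊕0⊕1⊕0⊕0⊕1⊕1 = 1
p2 (pos 2,3,6,7,10,11,14,15): XOR of data positions = 0⊕1⊕1⊕0⊕0⊕0⊕1 = 1
p4 (pos 4,5,6,7,12,13,14,15): XOR of data positions = 0⊕1⊕1⊕0⊕1⊕0⊕1 = 0
p8 (pos 8,9,10,11,12,13,14,15): XOR of data positions = 0⊕0⊕0⊕0⊕1⊕0⊕1 = 0
Codeword: 110001100000101

110001100000101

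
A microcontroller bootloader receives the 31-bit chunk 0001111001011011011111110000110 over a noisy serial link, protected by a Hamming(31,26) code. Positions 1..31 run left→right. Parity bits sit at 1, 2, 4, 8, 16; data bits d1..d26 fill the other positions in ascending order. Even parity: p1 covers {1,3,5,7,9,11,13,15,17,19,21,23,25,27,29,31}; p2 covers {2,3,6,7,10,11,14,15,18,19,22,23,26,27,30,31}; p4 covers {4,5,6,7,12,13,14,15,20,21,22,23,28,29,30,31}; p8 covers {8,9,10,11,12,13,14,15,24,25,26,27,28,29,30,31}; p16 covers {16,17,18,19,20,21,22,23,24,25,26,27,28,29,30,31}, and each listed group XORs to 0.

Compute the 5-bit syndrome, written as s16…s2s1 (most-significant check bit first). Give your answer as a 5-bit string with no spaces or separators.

01110

s1 (pos 1,3,5,7,9,11,13,15,17,19,21,23,25,27,29,31): 0⊕0⊕1⊕1⊕0⊕0⊕1⊕1⊕0⊕1⊕1⊕1⊕0⊕0⊕1⊕0 = 0
s2 (pos 2,3,6,7,10,11,14,15,18,19,22,23,26,27,30,31): 0⊕0⊕1⊕1⊕1⊕0⊕0⊕1⊕1⊕1⊕1⊕1⊕0⊕0⊕1⊕0 = 1
s4 (pos 4,5,6,7,12,13,14,15,20,21,22,23,28,29,30,31): 1⊕1⊕1⊕1⊕1⊕1⊕0⊕1⊕1⊕1⊕1⊕1⊕0⊕1⊕1⊕0 = 1
s8 (pos 8,9,10,11,12,13,14,15,24,25,26,27,28,29,30,31): 0⊕0⊕1⊕0⊕1⊕1⊕0⊕1⊕1⊕0⊕0⊕0⊕0⊕1⊕1⊕0 = 1
s16 (pos 16,17,18,19,20,21,22,23,24,25,26,27,28,29,30,31): 1⊕0⊕1⊕1⊕1⊕1⊕1⊕1⊕1⊕0⊕0⊕0⊕0⊕1⊕1⊕0 = 0
Syndrome s16…s1 = 01110 → error at position 14.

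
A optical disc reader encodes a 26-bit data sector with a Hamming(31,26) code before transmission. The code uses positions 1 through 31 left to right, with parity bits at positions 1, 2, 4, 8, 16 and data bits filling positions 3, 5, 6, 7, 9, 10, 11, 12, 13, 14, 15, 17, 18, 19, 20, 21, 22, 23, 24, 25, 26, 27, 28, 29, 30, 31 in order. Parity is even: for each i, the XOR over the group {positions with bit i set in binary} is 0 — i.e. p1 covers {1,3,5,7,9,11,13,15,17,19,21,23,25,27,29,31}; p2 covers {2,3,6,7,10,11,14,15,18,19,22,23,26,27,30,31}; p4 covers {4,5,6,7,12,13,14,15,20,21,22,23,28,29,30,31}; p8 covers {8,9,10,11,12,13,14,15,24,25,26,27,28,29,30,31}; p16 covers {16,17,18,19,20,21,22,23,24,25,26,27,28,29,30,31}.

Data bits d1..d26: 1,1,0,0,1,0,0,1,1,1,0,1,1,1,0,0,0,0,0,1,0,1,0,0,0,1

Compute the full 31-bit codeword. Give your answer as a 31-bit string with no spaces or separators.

1011100110011100111000001010001

Place data at non-parity positions: p1 p2 1 p4 1 0 0 p8 1 0 0 1 1 1 0 p16 1 1 1 0 0 0 0 0 1 0 1 0 0 0 1
p1 (pos 1,3,5,7,9,11,13,15,17,19,21,23,25,27,29,31): XOR of data positions = 1⊕1⊕0⊕1⊕0⊕1⊕0⊕1⊕1⊕0⊕0⊕1⊕1⊕0⊕1 = 1
p2 (pos 2,3,6,7,10,11,14,15,18,19,22,23,26,27,30,31): XOR of data positions = 1⊕0⊕0⊕0⊕0⊕1⊕0⊕1⊕1⊕0⊕0⊕0⊕1⊕0⊕1 = 0
p4 (pos 4,5,6,7,12,13,14,15,20,21,22,23,28,29,30,31): XOR of data positions = 1⊕0⊕0⊕1⊕1⊕1⊕0⊕0⊕0⊕0⊕0⊕0⊕0⊕0⊕1 = 1
p8 (pos 8,9,10,11,12,13,14,15,24,25,26,27,28,29,30,31): XOR of data positions = 1⊕0⊕0⊕1⊕1⊕1⊕0⊕0⊕1⊕0⊕1⊕0⊕0⊕0⊕1 = 1
p16 (pos 16,17,18,19,20,21,22,23,24,25,26,27,28,29,30,31): XOR of data positions = 1⊕1⊕1⊕0⊕0⊕0⊕0⊕0⊕1⊕0⊕1⊕0⊕0⊕0⊕1 = 0
Codeword: 1011100110011100111000001010001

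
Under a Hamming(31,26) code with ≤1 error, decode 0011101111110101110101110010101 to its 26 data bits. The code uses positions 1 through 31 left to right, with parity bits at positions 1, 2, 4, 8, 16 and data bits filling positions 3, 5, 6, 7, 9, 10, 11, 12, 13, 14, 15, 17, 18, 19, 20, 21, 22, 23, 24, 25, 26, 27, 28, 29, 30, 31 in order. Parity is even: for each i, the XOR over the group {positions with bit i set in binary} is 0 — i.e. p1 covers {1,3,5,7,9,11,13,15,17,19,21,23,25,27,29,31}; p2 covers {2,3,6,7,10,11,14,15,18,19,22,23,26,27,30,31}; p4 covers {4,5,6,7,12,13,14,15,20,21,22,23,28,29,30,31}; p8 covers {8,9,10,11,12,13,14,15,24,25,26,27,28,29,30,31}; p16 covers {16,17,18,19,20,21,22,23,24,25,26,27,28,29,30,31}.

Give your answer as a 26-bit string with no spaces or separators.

s1 (pos 1,3,5,7,9,11,13,15,17,19,21,23,25,27,29,31): 0⊕1⊕1⊕1⊕1⊕1⊕0⊕0⊕1⊕0⊕0⊕1⊕0⊕1⊕1⊕1 = 0
s2 (pos 2,3,6,7,10,11,14,15,18,19,22,23,26,27,30,31): 0⊕1⊕0⊕1⊕1⊕1⊕1⊕0⊕1⊕0⊕1⊕1⊕0⊕1⊕0⊕1 = 0
s4 (pos 4,5,6,7,12,13,14,15,20,21,22,23,28,29,30,31): 1⊕1⊕0⊕1⊕1⊕0⊕1⊕0⊕1⊕0⊕1⊕1⊕0⊕1⊕0⊕1 = 0
s8 (pos 8,9,10,11,12,13,14,15,24,25,26,27,28,29,30,31): 1⊕1⊕1⊕1⊕1⊕0⊕1⊕0⊕1⊕0⊕0⊕1⊕0⊕1⊕0⊕1 = 0
s16 (pos 16,17,18,19,20,21,22,23,24,25,26,27,28,29,30,31): 1⊕1⊕1⊕0⊕1⊕0⊕1⊕1⊕1⊕0⊕0⊕1⊕0⊕1⊕0⊕1 = 0
Syndrome s16…s1 = 00000 → no error.
Read data bits from positions 3,5,6,7,9,10,11,12,13,14,15,17,18,19,20,21,22,23,24,25,26,27,28,29,30,31: 11011111010110101110010101

11011111010110101110010101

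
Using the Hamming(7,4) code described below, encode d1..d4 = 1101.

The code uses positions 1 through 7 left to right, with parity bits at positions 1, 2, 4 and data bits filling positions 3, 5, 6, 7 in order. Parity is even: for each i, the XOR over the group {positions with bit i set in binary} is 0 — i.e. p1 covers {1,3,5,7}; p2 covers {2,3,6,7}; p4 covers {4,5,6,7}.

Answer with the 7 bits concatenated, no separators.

1010101

Place data at non-parity positions: p1 p2 1 p4 1 0 1
p1 (pos 1,3,5,7): XOR of data positions = 1⊕1⊕1 = 1
p2 (pos 2,3,6,7): XOR of data positions = 1⊕0⊕1 = 0
p4 (pos 4,5,6,7): XOR of data positions = 1⊕0⊕1 = 0
Codeword: 1010101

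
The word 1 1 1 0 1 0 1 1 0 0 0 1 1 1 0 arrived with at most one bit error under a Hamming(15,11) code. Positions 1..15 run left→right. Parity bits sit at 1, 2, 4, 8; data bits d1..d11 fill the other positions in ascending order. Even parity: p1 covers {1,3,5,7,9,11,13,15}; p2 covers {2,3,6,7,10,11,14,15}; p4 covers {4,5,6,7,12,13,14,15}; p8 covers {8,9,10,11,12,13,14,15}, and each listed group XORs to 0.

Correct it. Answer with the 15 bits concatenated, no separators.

111000110001110

s1 (pos 1,3,5,7,9,11,13,15): 1⊕1⊕1⊕1⊕0⊕0⊕1⊕0 = 1
s2 (pos 2,3,6,7,10,11,14,15): 1⊕1⊕0⊕1⊕0⊕0⊕1⊕0 = 0
s4 (pos 4,5,6,7,12,13,14,15): 0⊕1⊕0⊕1⊕1⊕1⊕1⊕0 = 1
s8 (pos 8,9,10,11,12,13,14,15): 1⊕0⊕0⊕0⊕1⊕1⊕1⊕0 = 0
Syndrome s8…s1 = 0101 → error at position 5.
Flip position 5: 111010110001110 → 111000110001110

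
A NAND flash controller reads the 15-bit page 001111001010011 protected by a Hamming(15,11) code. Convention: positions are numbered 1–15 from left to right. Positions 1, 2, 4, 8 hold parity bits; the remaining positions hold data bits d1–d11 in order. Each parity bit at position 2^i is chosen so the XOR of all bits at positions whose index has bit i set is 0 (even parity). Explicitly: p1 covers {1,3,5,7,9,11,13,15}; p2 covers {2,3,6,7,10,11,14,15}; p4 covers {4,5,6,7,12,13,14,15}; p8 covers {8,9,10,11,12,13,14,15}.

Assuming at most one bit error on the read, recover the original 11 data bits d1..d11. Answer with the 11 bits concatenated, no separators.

11111010011

s1 (pos 1,3,5,7,9,11,13,15): 0⊕1⊕1⊕0⊕1⊕1⊕0⊕1 = 1
s2 (pos 2,3,6,7,10,11,14,15): 0⊕1⊕1⊕0⊕0⊕1⊕1⊕1 = 1
s4 (pos 4,5,6,7,12,13,14,15): 1⊕1⊕1⊕0⊕0⊕0⊕1⊕1 = 1
s8 (pos 8,9,10,11,12,13,14,15): 0⊕1⊕0⊕1⊕0⊕0⊕1⊕1 = 0
Syndrome s8…s1 = 0111 → error at position 7.
Flip position 7: 001111001010011 → 001111101010011
Read data bits from positions 3,5,6,7,9,10,11,12,13,14,15: 11111010011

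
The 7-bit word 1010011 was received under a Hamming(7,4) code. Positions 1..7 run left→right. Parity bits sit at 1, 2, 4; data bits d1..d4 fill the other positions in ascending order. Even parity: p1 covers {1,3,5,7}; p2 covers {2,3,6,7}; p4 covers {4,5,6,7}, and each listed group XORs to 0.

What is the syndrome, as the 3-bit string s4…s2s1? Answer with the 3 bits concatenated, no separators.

s1 (pos 1,3,5,7): 1⊕1⊕0⊕1 = 1
s2 (pos 2,3,6,7): 0⊕1⊕1⊕1 = 1
s4 (pos 4,5,6,7): 0⊕0⊕1⊕1 = 0
Syndrome s4…s1 = 011 → error at position 3.

011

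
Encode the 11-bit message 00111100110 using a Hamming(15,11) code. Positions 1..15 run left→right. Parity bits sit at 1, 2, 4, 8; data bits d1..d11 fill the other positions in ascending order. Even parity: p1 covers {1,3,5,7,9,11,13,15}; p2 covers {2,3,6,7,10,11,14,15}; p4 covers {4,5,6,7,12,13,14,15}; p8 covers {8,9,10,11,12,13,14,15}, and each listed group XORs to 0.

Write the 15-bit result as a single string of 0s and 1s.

100001101100110

Place data at non-parity positions: p1 p2 0 p4 0 1 1 p8 1 1 0 0 1 1 0
p1 (pos 1,3,5,7,9,11,13,15): XOR of data positions = 0⊕0⊕1⊕1⊕0⊕1⊕0 = 1
p2 (pos 2,3,6,7,10,11,14,15): XOR of data positions = 0⊕1⊕1⊕1⊕0⊕1⊕0 = 0
p4 (pos 4,5,6,7,12,13,14,15): XOR of data positions = 0⊕1⊕1⊕0⊕1⊕1⊕0 = 0
p8 (pos 8,9,10,11,12,13,14,15): XOR of data positions = 1⊕1⊕0⊕0⊕1⊕1⊕0 = 0
Codeword: 100001101100110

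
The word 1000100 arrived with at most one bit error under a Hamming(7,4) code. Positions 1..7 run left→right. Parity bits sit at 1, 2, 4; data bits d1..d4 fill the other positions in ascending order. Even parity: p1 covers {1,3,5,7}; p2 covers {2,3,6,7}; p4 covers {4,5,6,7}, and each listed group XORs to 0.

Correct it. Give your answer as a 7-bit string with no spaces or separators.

s1 (pos 1,3,5,7): 1⊕0⊕1⊕0 = 0
s2 (pos 2,3,6,7): 0⊕0⊕0⊕0 = 0
s4 (pos 4,5,6,7): 0⊕1⊕0⊕0 = 1
Syndrome s4…s1 = 100 → error at position 4.
Flip position 4: 1000100 → 1001100

1001100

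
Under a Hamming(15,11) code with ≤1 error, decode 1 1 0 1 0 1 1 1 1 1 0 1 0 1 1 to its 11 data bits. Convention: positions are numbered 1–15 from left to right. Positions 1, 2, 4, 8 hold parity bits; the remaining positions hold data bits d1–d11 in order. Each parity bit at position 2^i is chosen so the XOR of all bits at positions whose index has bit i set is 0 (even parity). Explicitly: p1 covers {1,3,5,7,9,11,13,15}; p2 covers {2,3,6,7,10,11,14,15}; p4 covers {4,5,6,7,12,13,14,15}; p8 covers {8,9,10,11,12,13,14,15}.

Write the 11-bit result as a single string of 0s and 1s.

00111101011

s1 (pos 1,3,5,7,9,11,13,15): 1⊕0⊕0⊕1⊕1⊕0⊕0⊕1 = 0
s2 (pos 2,3,6,7,10,11,14,15): 1⊕0⊕1⊕1⊕1⊕0⊕1⊕1 = 0
s4 (pos 4,5,6,7,12,13,14,15): 1⊕0⊕1⊕1⊕1⊕0⊕1⊕1 = 0
s8 (pos 8,9,10,11,12,13,14,15): 1⊕1⊕1⊕0⊕1⊕0⊕1⊕1 = 0
Syndrome s8…s1 = 0000 → no error.
Read data bits from positions 3,5,6,7,9,10,11,12,13,14,15: 00111101011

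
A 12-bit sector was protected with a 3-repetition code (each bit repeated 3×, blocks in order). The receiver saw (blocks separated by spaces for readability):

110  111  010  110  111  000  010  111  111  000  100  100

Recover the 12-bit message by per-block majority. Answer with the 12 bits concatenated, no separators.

Block 1 (110): 2 ones → 1
Block 2 (111): 3 ones → 1
Block 3 (010): 1 one → 0
Block 4 (110): 2 ones → 1
Block 5 (111): 3 ones → 1
Block 6 (000): 0 ones → 0
Block 7 (010): 1 one → 0
Block 8 (111): 3 ones → 1
Block 9 (111): 3 ones → 1
Block 10 (000): 0 ones → 0
Block 11 (100): 1 one → 0
Block 12 (100): 1 one → 0

110110011000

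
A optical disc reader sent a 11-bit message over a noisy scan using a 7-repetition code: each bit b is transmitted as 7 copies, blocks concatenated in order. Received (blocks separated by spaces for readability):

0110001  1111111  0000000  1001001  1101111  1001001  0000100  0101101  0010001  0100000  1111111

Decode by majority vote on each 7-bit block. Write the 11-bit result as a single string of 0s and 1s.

01001001001

Block 1 (0110001): 3 ones → 0
Block 2 (1111111): 7 ones → 1
Block 3 (0000000): 0 ones → 0
Block 4 (1001001): 3 ones → 0
Block 5 (1101111): 6 ones → 1
Block 6 (1001001): 3 ones → 0
Block 7 (0000100): 1 one → 0
Block 8 (0101101): 4 ones → 1
Block 9 (0010001): 2 ones → 0
Block 10 (0100000): 1 one → 0
Block 11 (1111111): 7 ones → 1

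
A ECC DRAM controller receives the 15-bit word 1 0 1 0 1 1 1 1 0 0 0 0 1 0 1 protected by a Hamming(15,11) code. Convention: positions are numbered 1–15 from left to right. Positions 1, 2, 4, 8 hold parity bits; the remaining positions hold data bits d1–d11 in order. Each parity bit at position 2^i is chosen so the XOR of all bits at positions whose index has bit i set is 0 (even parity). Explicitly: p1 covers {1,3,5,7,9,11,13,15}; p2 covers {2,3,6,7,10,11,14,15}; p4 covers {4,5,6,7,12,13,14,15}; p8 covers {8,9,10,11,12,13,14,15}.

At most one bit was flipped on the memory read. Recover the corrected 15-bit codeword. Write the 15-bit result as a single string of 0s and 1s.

101011110001101

s1 (pos 1,3,5,7,9,11,13,15): 1⊕1⊕1⊕1⊕0⊕0⊕1⊕1 = 0
s2 (pos 2,3,6,7,10,11,14,15): 0⊕1⊕1⊕1⊕0⊕0⊕0⊕1 = 0
s4 (pos 4,5,6,7,12,13,14,15): 0⊕1⊕1⊕1⊕0⊕1⊕0⊕1 = 1
s8 (pos 8,9,10,11,12,13,14,15): 1⊕0⊕0⊕0⊕0⊕1⊕0⊕1 = 1
Syndrome s8…s1 = 1100 → error at position 12.
Flip position 12: 101011110000101 → 101011110001101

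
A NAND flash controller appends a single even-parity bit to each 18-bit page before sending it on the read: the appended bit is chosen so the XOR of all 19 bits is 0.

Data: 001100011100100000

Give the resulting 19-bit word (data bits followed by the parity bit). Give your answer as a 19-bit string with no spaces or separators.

0011000111001000000

XOR of the 18 data bits: 0⊕0⊕1⊕1⊕0⊕0⊕0⊕1⊕1⊕1⊕0⊕0⊕1⊕0⊕0⊕0⊕0⊕0 = 0
Parity bit = 0 (so all 19 bits XOR to 0).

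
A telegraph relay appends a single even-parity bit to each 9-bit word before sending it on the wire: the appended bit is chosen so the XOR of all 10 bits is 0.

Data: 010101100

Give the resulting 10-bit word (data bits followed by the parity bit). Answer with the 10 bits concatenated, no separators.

XOR of the 9 data bits: 0⊕1⊕0⊕1⊕0⊕1⊕1⊕0⊕0 = 0
Parity bit = 0 (so all 10 bits XOR to 0).

0101011000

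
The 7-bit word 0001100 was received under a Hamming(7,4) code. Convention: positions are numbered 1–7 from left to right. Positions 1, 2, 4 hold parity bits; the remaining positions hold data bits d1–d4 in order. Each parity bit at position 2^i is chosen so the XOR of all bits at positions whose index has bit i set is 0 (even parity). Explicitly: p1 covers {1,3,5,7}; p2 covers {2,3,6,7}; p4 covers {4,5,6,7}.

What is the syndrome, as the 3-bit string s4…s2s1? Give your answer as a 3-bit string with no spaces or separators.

s1 (pos 1,3,5,7): 0⊕0⊕1⊕0 = 1
s2 (pos 2,3,6,7): 0⊕0⊕0⊕0 = 0
s4 (pos 4,5,6,7): 1⊕1⊕0⊕0 = 0
Syndrome s4…s1 = 001 → error at position 1.

001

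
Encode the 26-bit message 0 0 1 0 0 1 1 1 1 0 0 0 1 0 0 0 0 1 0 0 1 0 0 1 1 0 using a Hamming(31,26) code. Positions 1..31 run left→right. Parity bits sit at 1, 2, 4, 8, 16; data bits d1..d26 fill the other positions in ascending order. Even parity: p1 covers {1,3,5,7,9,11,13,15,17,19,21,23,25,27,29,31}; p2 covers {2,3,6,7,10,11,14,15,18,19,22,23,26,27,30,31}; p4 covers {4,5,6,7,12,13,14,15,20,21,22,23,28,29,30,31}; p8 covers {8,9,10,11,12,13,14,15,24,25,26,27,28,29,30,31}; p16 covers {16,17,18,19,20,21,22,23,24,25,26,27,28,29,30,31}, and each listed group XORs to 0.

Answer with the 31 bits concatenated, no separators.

0100010101111001010000100100110

Place data at non-parity positions: p1 p2 0 p4 0 1 0 p8 0 1 1 1 1 0 0 p16 0 1 0 0 0 0 1 0 0 1 0 0 1 1 0
p1 (pos 1,3,5,7,9,11,13,15,17,19,21,23,25,27,29,31): XOR of data positions = 0⊕0⊕0⊕0⊕1⊕1⊕0⊕0⊕0⊕0⊕1⊕0⊕0⊕1⊕0 = 0
p2 (pos 2,3,6,7,10,11,14,15,18,19,22,23,26,27,30,31): XOR of data positions = 0⊕1⊕0⊕1⊕1⊕0⊕0⊕1⊕0⊕0⊕1⊕1⊕0⊕1⊕0 = 1
p4 (pos 4,5,6,7,12,13,14,15,20,21,22,23,28,29,30,31): XOR of data positions = 0⊕1⊕0⊕1⊕1⊕0⊕0⊕0⊕0⊕0⊕1⊕0⊕1⊕1⊕0 = 0
p8 (pos 8,9,10,11,12,13,14,15,24,25,26,27,28,29,30,31): XOR of data positions = 0⊕1⊕1⊕1⊕1⊕0⊕0⊕0⊕0⊕1⊕0⊕0⊕1⊕1⊕0 = 1
p16 (pos 16,17,18,19,20,21,22,23,24,25,26,27,28,29,30,31): XOR of data positions = 0⊕1⊕0⊕0⊕0⊕0⊕1⊕0⊕0⊕1⊕0⊕0⊕1⊕1⊕0 = 1
Codeword: 0100010101111001010000100100110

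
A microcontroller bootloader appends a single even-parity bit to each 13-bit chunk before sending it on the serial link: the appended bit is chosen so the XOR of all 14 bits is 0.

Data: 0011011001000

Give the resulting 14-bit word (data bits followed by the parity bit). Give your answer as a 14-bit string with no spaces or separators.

XOR of the 13 data bits: 0⊕0⊕1⊕1⊕0⊕1⊕1⊕0⊕0⊕1⊕0⊕0⊕0 = 1
Parity bit = 1 (so all 14 bits XOR to 0).

00110110010001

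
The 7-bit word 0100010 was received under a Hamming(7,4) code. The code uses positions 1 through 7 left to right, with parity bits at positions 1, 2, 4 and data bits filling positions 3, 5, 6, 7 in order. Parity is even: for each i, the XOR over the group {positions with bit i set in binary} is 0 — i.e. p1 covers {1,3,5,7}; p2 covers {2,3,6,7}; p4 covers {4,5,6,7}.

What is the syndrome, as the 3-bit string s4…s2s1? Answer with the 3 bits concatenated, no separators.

s1 (pos 1,3,5,7): 0⊕0⊕0⊕0 = 0
s2 (pos 2,3,6,7): 1⊕0⊕1⊕0 = 0
s4 (pos 4,5,6,7): 0⊕0⊕1⊕0 = 1
Syndrome s4…s1 = 100 → error at position 4.

100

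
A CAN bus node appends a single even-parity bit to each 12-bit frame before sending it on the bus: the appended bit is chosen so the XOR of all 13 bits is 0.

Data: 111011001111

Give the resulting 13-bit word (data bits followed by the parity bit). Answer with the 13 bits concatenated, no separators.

XOR of the 12 data bits: 1⊕1⊕1⊕0⊕1⊕1⊕0⊕0⊕1⊕1⊕1⊕1 = 1
Parity bit = 1 (so all 13 bits XOR to 0).

1110110011111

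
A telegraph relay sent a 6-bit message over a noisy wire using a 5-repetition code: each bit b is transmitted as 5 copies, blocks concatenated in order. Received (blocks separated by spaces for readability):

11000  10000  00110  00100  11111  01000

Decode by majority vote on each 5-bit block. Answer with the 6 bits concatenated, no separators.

000010

Block 1 (11000): 2 ones → 0
Block 2 (10000): 1 one → 0
Block 3 (00110): 2 ones → 0
Block 4 (00100): 1 one → 0
Block 5 (11111): 5 ones → 1
Block 6 (01000): 1 one → 0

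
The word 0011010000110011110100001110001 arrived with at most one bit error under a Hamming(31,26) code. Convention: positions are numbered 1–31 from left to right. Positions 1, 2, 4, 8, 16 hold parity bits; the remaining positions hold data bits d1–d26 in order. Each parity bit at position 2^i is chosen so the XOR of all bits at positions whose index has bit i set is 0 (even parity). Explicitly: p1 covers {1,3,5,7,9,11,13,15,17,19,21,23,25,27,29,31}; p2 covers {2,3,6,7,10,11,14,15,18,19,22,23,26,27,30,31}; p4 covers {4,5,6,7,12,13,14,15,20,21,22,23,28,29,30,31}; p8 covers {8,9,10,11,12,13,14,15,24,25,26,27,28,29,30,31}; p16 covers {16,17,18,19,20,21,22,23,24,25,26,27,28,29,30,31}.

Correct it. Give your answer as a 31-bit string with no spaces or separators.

0011010010110011110100001110001

s1 (pos 1,3,5,7,9,11,13,15,17,19,21,23,25,27,29,31): 0⊕1⊕0⊕0⊕0⊕1⊕0⊕1⊕1⊕0⊕0⊕0⊕1⊕1⊕0⊕1 = 1
s2 (pos 2,3,6,7,10,11,14,15,18,19,22,23,26,27,30,31): 0⊕1⊕1⊕0⊕0⊕1⊕0⊕1⊕1⊕0⊕0⊕0⊕1⊕1⊕0⊕1 = 0
s4 (pos 4,5,6,7,12,13,14,15,20,21,22,23,28,29,30,31): 1⊕0⊕1⊕0⊕1⊕0⊕0⊕1⊕1⊕0⊕0⊕0⊕0⊕0⊕0⊕1 = 0
s8 (pos 8,9,10,11,12,13,14,15,24,25,26,27,28,29,30,31): 0⊕0⊕0⊕1⊕1⊕0⊕0⊕1⊕0⊕1⊕1⊕1⊕0⊕0⊕0⊕1 = 1
s16 (pos 16,17,18,19,20,21,22,23,24,25,26,27,28,29,30,31): 1⊕1⊕1⊕0⊕1⊕0⊕0⊕0⊕0⊕1⊕1⊕1⊕0⊕0⊕0⊕1 = 0
Syndrome s16…s1 = 01001 → error at position 9.
Flip position 9: 0011010000110011110100001110001 → 0011010010110011110100001110001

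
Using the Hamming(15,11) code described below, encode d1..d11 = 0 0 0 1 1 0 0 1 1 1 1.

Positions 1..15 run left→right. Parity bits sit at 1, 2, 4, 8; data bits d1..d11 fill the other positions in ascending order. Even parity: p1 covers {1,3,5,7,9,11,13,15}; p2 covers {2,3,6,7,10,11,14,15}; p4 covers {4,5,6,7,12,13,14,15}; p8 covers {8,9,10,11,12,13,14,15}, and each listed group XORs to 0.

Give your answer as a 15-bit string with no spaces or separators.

Place data at non-parity positions: p1 p2 0 p4 0 0 1 p8 1 0 0 1 1 1 1
p1 (pos 1,3,5,7,9,11,13,15): XOR of data positions = 0⊕0⊕1⊕1⊕0⊕1⊕1 = 0
p2 (pos 2,3,6,7,10,11,14,15): XOR of data positions = 0⊕0⊕1⊕0⊕0⊕1⊕1 = 1
p4 (pos 4,5,6,7,12,13,14,15): XOR of data positions = 0⊕0⊕1⊕1⊕1⊕1⊕1 = 1
p8 (pos 8,9,10,11,12,13,14,15): XOR of data positions = 1⊕0⊕0⊕1⊕1⊕1⊕1 = 1
Codeword: 010100111001111

010100111001111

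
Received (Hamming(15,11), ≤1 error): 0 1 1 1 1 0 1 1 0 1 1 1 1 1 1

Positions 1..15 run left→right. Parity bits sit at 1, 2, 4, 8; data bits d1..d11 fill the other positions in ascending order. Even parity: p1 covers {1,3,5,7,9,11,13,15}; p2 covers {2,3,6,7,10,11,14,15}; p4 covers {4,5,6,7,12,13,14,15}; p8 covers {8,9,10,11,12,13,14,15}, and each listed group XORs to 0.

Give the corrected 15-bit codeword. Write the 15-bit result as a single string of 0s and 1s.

011110110111101

s1 (pos 1,3,5,7,9,11,13,15): 0⊕1⊕1⊕1⊕0⊕1⊕1⊕1 = 0
s2 (pos 2,3,6,7,10,11,14,15): 1⊕1⊕0⊕1⊕1⊕1⊕1⊕1 = 1
s4 (pos 4,5,6,7,12,13,14,15): 1⊕1⊕0⊕1⊕1⊕1⊕1⊕1 = 1
s8 (pos 8,9,10,11,12,13,14,15): 1⊕0⊕1⊕1⊕1⊕1⊕1⊕1 = 1
Syndrome s8…s1 = 1110 → error at position 14.
Flip position 14: 011110110111111 → 011110110111101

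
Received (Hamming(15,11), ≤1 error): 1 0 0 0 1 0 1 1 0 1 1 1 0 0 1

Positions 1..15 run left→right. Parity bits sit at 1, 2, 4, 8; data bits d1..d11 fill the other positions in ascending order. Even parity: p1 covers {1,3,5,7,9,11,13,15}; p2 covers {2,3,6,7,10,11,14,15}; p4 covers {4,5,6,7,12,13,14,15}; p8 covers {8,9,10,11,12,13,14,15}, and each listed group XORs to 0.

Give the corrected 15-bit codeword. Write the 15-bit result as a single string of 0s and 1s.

s1 (pos 1,3,5,7,9,11,13,15): 1⊕0⊕1⊕1⊕0⊕1⊕0⊕1 = 1
s2 (pos 2,3,6,7,10,11,14,15): 0⊕0⊕0⊕1⊕1⊕1⊕0⊕1 = 0
s4 (pos 4,5,6,7,12,13,14,15): 0⊕1⊕0⊕1⊕1⊕0⊕0⊕1 = 0
s8 (pos 8,9,10,11,12,13,14,15): 1⊕0⊕1⊕1⊕1⊕0⊕0⊕1 = 1
Syndrome s8…s1 = 1001 → error at position 9.
Flip position 9: 100010110111001 → 100010111111001

100010111111001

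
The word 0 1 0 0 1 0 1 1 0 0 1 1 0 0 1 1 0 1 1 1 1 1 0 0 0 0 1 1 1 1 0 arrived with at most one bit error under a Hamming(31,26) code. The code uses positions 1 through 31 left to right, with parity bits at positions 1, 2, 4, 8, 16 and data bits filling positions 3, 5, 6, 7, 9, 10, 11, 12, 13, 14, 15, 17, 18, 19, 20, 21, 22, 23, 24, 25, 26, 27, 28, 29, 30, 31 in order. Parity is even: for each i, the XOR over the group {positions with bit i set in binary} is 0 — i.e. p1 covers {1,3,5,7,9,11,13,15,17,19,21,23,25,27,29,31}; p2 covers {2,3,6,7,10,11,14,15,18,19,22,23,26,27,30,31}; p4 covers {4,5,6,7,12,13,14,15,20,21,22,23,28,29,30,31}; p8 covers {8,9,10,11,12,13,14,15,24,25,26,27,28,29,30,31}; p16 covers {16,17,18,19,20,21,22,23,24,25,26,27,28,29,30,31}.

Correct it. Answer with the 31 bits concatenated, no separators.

0000101100110011011111000011110

s1 (pos 1,3,5,7,9,11,13,15,17,19,21,23,25,27,29,31): 0⊕0⊕1⊕1⊕0⊕1⊕0⊕1⊕0⊕1⊕1⊕0⊕0⊕1⊕1⊕0 = 0
s2 (pos 2,3,6,7,10,11,14,15,18,19,22,23,26,27,30,31): 1⊕0⊕0⊕1⊕0⊕1⊕0⊕1⊕1⊕1⊕1⊕0⊕0⊕1⊕1⊕0 = 1
s4 (pos 4,5,6,7,12,13,14,15,20,21,22,23,28,29,30,31): 0⊕1⊕0⊕1⊕1⊕0⊕0⊕1⊕1⊕1⊕1⊕0⊕1⊕1⊕1⊕0 = 0
s8 (pos 8,9,10,11,12,13,14,15,24,25,26,27,28,29,30,31): 1⊕0⊕0⊕1⊕1⊕0⊕0⊕1⊕0⊕0⊕0⊕1⊕1⊕1⊕1⊕0 = 0
s16 (pos 16,17,18,19,20,21,22,23,24,25,26,27,28,29,30,31): 1⊕0⊕1⊕1⊕1⊕1⊕1⊕0⊕0⊕0⊕0⊕1⊕1⊕1⊕1⊕0 = 0
Syndrome s16…s1 = 00010 → error at position 2.
Flip position 2: 0100101100110011011111000011110 → 0000101100110011011111000011110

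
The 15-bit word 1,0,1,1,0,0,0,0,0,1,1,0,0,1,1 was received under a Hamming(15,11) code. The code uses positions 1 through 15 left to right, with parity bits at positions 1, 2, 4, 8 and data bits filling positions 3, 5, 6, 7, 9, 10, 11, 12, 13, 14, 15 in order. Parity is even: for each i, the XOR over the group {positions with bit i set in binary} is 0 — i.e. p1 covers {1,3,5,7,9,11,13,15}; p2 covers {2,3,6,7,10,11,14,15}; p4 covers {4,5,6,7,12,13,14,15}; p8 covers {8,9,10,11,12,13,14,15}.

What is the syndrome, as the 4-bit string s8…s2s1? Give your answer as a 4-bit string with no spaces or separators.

s1 (pos 1,3,5,7,9,11,13,15): 1⊕1⊕0⊕0⊕0⊕1⊕0⊕1 = 0
s2 (pos 2,3,6,7,10,11,14,15): 0⊕1⊕0⊕0⊕1⊕1⊕1⊕1 = 1
s4 (pos 4,5,6,7,12,13,14,15): 1⊕0⊕0⊕0⊕0⊕0⊕1⊕1 = 1
s8 (pos 8,9,10,11,12,13,14,15): 0⊕0⊕1⊕1⊕0⊕0⊕1⊕1 = 0
Syndrome s8…s1 = 0110 → error at position 6.

0110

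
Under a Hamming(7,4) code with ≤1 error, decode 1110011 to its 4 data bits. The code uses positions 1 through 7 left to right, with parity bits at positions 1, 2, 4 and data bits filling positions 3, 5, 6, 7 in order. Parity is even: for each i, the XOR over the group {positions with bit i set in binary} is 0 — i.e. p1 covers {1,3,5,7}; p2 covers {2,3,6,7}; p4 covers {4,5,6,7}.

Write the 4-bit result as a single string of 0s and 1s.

1011

s1 (pos 1,3,5,7): 1⊕1⊕0⊕1 = 1
s2 (pos 2,3,6,7): 1⊕1⊕1⊕1 = 0
s4 (pos 4,5,6,7): 0⊕0⊕1⊕1 = 0
Syndrome s4…s1 = 001 → error at position 1.
Flip position 1: 1110011 → 0110011
Read data bits from positions 3,5,6,7: 1011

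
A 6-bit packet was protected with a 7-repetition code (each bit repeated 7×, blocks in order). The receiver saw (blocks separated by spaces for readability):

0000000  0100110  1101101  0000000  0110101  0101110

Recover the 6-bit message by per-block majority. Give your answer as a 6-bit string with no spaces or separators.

Block 1 (0000000): 0 ones → 0
Block 2 (0100110): 3 ones → 0
Block 3 (1101101): 5 ones → 1
Block 4 (0000000): 0 ones → 0
Block 5 (0110101): 4 ones → 1
Block 6 (0101110): 4 ones → 1

001011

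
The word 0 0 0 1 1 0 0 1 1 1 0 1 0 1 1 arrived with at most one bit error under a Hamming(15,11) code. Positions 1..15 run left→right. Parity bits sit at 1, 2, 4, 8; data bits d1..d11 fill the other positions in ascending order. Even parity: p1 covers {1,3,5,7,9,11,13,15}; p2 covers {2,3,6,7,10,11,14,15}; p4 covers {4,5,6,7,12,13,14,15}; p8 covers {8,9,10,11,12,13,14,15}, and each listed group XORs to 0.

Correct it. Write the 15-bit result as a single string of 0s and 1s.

s1 (pos 1,3,5,7,9,11,13,15): 0⊕0⊕1⊕0⊕1⊕0⊕0⊕1 = 1
s2 (pos 2,3,6,7,10,11,14,15): 0⊕0⊕0⊕0⊕1⊕0⊕1⊕1 = 1
s4 (pos 4,5,6,7,12,13,14,15): 1⊕1⊕0⊕0⊕1⊕0⊕1⊕1 = 1
s8 (pos 8,9,10,11,12,13,14,15): 1⊕1⊕1⊕0⊕1⊕0⊕1⊕1 = 0
Syndrome s8…s1 = 0111 → error at position 7.
Flip position 7: 000110011101011 → 000110111101011

000110111101011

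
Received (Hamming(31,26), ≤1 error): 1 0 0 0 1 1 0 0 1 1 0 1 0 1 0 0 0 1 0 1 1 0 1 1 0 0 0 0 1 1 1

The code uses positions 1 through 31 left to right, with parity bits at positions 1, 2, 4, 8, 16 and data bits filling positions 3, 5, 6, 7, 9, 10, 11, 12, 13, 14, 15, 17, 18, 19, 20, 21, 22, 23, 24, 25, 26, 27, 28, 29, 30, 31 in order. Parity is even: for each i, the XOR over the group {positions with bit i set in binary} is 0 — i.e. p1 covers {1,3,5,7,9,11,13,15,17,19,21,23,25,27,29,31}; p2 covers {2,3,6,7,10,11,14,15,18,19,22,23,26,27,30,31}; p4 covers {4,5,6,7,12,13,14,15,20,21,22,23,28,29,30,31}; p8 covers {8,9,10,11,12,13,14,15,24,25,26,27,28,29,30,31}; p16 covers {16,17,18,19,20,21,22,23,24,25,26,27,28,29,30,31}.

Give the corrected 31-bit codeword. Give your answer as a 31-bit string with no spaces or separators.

1010110011010100010110110000111

s1 (pos 1,3,5,7,9,11,13,15,17,19,21,23,25,27,29,31): 1⊕0⊕1⊕0⊕1⊕0⊕0⊕0⊕0⊕0⊕1⊕1⊕0⊕0⊕1⊕1 = 1
s2 (pos 2,3,6,7,10,11,14,15,18,19,22,23,26,27,30,31): 0⊕0⊕1⊕0⊕1⊕0⊕1⊕0⊕1⊕0⊕0⊕1⊕0⊕0⊕1⊕1 = 1
s4 (pos 4,5,6,7,12,13,14,15,20,21,22,23,28,29,30,31): 0⊕1⊕1⊕0⊕1⊕0⊕1⊕0⊕1⊕1⊕0⊕1⊕0⊕1⊕1⊕1 = 0
s8 (pos 8,9,10,11,12,13,14,15,24,25,26,27,28,29,30,31): 0⊕1⊕1⊕0⊕1⊕0⊕1⊕0⊕1⊕0⊕0⊕0⊕0⊕1⊕1⊕1 = 0
s16 (pos 16,17,18,19,20,21,22,23,24,25,26,27,28,29,30,31): 0⊕0⊕1⊕0⊕1⊕1⊕0⊕1⊕1⊕0⊕0⊕0⊕0⊕1⊕1⊕1 = 0
Syndrome s16…s1 = 00011 → error at position 3.
Flip position 3: 1000110011010100010110110000111 → 1010110011010100010110110000111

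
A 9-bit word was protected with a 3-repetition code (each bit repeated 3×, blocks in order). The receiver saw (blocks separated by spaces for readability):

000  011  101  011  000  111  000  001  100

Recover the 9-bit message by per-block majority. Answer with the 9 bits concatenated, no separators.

011101000

Block 1 (000): 0 ones → 0
Block 2 (011): 2 ones → 1
Block 3 (101): 2 ones → 1
Block 4 (011): 2 ones → 1
Block 5 (000): 0 ones → 0
Block 6 (111): 3 ones → 1
Block 7 (000): 0 ones → 0
Block 8 (001): 1 one → 0
Block 9 (100): 1 one → 0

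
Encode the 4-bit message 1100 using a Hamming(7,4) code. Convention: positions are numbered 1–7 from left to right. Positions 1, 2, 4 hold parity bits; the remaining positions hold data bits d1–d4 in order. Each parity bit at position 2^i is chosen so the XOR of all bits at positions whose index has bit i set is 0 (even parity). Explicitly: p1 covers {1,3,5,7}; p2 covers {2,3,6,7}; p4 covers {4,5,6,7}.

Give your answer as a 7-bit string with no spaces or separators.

Place data at non-parity positions: p1 p2 1 p4 1 0 0
p1 (pos 1,3,5,7): XOR of data positions = 1⊕1⊕0 = 0
p2 (pos 2,3,6,7): XOR of data positions = 1⊕0⊕0 = 1
p4 (pos 4,5,6,7): XOR of data positions = 1⊕0⊕0 = 1
Codeword: 0111100

0111100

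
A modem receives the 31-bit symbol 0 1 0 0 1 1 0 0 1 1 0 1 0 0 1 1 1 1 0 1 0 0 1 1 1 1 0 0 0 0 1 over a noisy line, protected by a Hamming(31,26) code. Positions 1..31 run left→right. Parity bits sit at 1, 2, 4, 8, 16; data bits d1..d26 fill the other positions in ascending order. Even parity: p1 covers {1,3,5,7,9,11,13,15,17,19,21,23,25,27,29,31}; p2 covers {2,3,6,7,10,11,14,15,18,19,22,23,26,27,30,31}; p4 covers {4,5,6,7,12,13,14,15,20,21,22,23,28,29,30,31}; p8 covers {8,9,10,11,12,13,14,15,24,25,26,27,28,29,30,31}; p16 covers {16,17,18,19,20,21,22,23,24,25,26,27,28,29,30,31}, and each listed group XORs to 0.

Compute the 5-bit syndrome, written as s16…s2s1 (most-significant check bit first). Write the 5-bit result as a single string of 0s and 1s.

10101

s1 (pos 1,3,5,7,9,11,13,15,17,19,21,23,25,27,29,31): 0⊕0⊕1⊕0⊕1⊕0⊕0⊕1⊕1⊕0⊕0⊕1⊕1⊕0⊕0⊕1 = 1
s2 (pos 2,3,6,7,10,11,14,15,18,19,22,23,26,27,30,31): 1⊕0⊕1⊕0⊕1⊕0⊕0⊕1⊕1⊕0⊕0⊕1⊕1⊕0⊕0⊕1 = 0
s4 (pos 4,5,6,7,12,13,14,15,20,21,22,23,28,29,30,31): 0⊕1⊕1⊕0⊕1⊕0⊕0⊕1⊕1⊕0⊕0⊕1⊕0⊕0⊕0⊕1 = 1
s8 (pos 8,9,10,11,12,13,14,15,24,25,26,27,28,29,30,31): 0⊕1⊕1⊕0⊕1⊕0⊕0⊕1⊕1⊕1⊕1⊕0⊕0⊕0⊕0⊕1 = 0
s16 (pos 16,17,18,19,20,21,22,23,24,25,26,27,28,29,30,31): 1⊕1⊕1⊕0⊕1⊕0⊕0⊕1⊕1⊕1⊕1⊕0⊕0⊕0⊕0⊕1 = 1
Syndrome s16…s1 = 10101 → error at position 21.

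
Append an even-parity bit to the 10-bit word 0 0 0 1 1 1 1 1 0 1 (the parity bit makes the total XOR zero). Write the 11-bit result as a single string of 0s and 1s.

00011111010

XOR of the 10 data bits: 0⊕0⊕0⊕1⊕1⊕1⊕1⊕1⊕0⊕1 = 0
Parity bit = 0 (so all 11 bits XOR to 0).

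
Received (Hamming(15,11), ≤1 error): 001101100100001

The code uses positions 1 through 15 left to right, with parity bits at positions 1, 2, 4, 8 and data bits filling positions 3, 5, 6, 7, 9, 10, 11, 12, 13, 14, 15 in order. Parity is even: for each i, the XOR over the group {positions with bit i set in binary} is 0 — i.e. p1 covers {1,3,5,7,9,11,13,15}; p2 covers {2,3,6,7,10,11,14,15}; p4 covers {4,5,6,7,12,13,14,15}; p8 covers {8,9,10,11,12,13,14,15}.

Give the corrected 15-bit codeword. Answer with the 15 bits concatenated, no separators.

s1 (pos 1,3,5,7,9,11,13,15): 0⊕1⊕0⊕1⊕0⊕0⊕0⊕1 = 1
s2 (pos 2,3,6,7,10,11,14,15): 0⊕1⊕1⊕1⊕1⊕0⊕0⊕1 = 1
s4 (pos 4,5,6,7,12,13,14,15): 1⊕0⊕1⊕1⊕0⊕0⊕0⊕1 = 0
s8 (pos 8,9,10,11,12,13,14,15): 0⊕0⊕1⊕0⊕0⊕0⊕0⊕1 = 0
Syndrome s8…s1 = 0011 → error at position 3.
Flip position 3: 001101100100001 → 000101100100001

000101100100001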